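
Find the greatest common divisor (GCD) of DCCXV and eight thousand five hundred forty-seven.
Convert DCCXV (Roman numeral) → 500 + 100 + 100 + 10 + 5 = 715 (decimal)
Convert eight thousand five hundred forty-seven (English words) → 8×1000 + 5×100 + 47 = 8547 (decimal)
Compute gcd(715, 8547) = 11
11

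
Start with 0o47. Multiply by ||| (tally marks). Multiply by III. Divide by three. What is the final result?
Convert 0o47 (octal) → 4×8 + 7 = 39 (decimal)
Start: 39
Convert ||| (tally marks) → 3 (decimal)
39 × 3 = 117
Convert III (Roman numeral) → 1 + 1 + 1 = 3 (decimal)
117 × 3 = 351
Convert three (English words) → 3 (decimal)
351 ÷ 3 = 117
117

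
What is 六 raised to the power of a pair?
Convert 六 (Chinese numeral) → 6 (decimal)
Convert a pair (colloquial) → 2 (decimal)
Compute 6 ^ 2 = 36
36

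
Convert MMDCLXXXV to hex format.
Convert MMDCLXXXV (Roman numeral) → 1000 + 1000 + 500 + 100 + 50 + 10 + 10 + 10 + 5 = 2685 (decimal)
Convert 2685 (decimal) → 2685 = 10×256 + 7×16 + 13 → 0xA7D (hexadecimal)
0xA7D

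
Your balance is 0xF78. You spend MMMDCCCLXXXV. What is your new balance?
Convert 0xF78 (hexadecimal) → 15×256 + 7×16 + 8 = 3960 (decimal)
Convert MMMDCCCLXXXV (Roman numeral) → 1000 + 1000 + 1000 + 500 + 100 + 100 + 100 + 50 + 10 + 10 + 10 + 5 = 3885 (decimal)
Compute 3960 - 3885 = 75
75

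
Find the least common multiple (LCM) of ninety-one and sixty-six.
Convert ninety-one (English words) → 91 (decimal)
Convert sixty-six (English words) → 66 (decimal)
Compute lcm(91, 66) = 6006
6006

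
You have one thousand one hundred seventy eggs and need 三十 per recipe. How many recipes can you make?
Convert one thousand one hundred seventy (English words) → 1×1000 + 1×100 + 70 = 1170 (decimal)
Convert 三十 (Chinese numeral) → 3×10 = 30 (decimal)
Compute 1170 ÷ 30 = 39
39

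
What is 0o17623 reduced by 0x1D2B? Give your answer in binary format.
Convert 0o17623 (octal) → 1×4096 + 7×512 + 6×64 + 2×8 + 3 = 8083 (decimal)
Convert 0x1D2B (hexadecimal) → 1×4096 + 13×256 + 2×16 + 11 = 7467 (decimal)
Compute 8083 - 7467 = 616
Convert 616 (decimal) → 616 = 512 + 64 + 32 + 8 → 0b1001101000 (binary)
0b1001101000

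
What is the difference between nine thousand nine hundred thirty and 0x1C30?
Convert nine thousand nine hundred thirty (English words) → 9×1000 + 9×100 + 30 = 9930 (decimal)
Convert 0x1C30 (hexadecimal) → 1×4096 + 12×256 + 3×16 = 7216 (decimal)
Difference: |9930 - 7216| = 2714
2714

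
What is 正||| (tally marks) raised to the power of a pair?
Convert 正||| (tally marks) → 5 + 3 = 8 (decimal)
Convert a pair (colloquial) → 2 (decimal)
Compute 8 ^ 2 = 64
64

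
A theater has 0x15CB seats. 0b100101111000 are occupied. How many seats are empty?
Convert 0x15CB (hexadecimal) → 1×4096 + 5×256 + 12×16 + 11 = 5579 (decimal)
Convert 0b100101111000 (binary) → 2048 + 256 + 64 + 32 + 16 + 8 = 2424 (decimal)
Compute 5579 - 2424 = 3155
3155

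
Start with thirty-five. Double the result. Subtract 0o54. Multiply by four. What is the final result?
Convert thirty-five (English words) → 35 (decimal)
Start: 35
35 × 2 = 70
Convert 0o54 (octal) → 5×8 + 4 = 44 (decimal)
70 - 44 = 26
Convert four (English words) → 4 (decimal)
26 × 4 = 104
104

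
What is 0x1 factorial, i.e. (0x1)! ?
Convert 0x1 (hexadecimal) → 1 (decimal)
Compute 1! = 1
1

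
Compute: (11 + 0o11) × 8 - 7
Convert 0o11 (octal) → 1×8 + 1 = 9 (decimal)
Expression in decimal: (11 + 9) × 8 - 7
Parentheses first: 11 + 9 = 20
Multiply: 20 × 8 = 160
Subtract: 160 - 7 = 153
153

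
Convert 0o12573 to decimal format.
Convert 0o12573 (octal) → 1×4096 + 2×512 + 5×64 + 7×8 + 3 = 5499 (decimal)
5499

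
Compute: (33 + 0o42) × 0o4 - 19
Convert 0o42 (octal) → 4×8 + 2 = 34 (decimal)
Convert 0o4 (octal) → 4 (decimal)
Expression in decimal: (33 + 34) × 4 - 19
Parentheses first: 33 + 34 = 67
Multiply: 67 × 4 = 268
Subtract: 268 - 19 = 249
249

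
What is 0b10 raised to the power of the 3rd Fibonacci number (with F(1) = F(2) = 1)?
Convert 0b10 (binary) → 2 (decimal)
Convert the 3rd Fibonacci number (with F(1) = F(2) = 1) (Fibonacci index) → 1, 1, 2 → 2 (decimal)
Compute 2 ^ 2 = 4
4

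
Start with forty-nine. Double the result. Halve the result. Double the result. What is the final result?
Convert forty-nine (English words) → 49 (decimal)
Start: 49
49 × 2 = 98
98 ÷ 2 = 49
49 × 2 = 98
98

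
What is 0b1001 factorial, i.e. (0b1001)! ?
Convert 0b1001 (binary) → 8 + 1 = 9 (decimal)
Compute 9! = 362880
362880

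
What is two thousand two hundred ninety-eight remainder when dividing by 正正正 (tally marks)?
Convert two thousand two hundred ninety-eight (English words) → 2×1000 + 2×100 + 98 = 2298 (decimal)
Convert 正正正 (tally marks) → 5 + 5 + 5 = 15 (decimal)
Compute 2298 mod 15 = 3
3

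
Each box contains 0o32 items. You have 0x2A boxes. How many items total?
Convert 0o32 (octal) → 3×8 + 2 = 26 (decimal)
Convert 0x2A (hexadecimal) → 2×16 + 10 = 42 (decimal)
Compute 26 × 42 = 1092
1092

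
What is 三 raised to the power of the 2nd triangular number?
Convert 三 (Chinese numeral) → 3 (decimal)
Convert the 2nd triangular number (triangular index) → 2×3/2 = 3 (decimal)
Compute 3 ^ 3 = 27
27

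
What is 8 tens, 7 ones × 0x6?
Convert 8 tens, 7 ones (place-value notation) → 8×10 + 7 = 87 (decimal)
Convert 0x6 (hexadecimal) → 6 (decimal)
Compute 87 × 6 = 522
522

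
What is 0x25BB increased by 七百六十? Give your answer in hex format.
Convert 0x25BB (hexadecimal) → 2×4096 + 5×256 + 11×16 + 11 = 9659 (decimal)
Convert 七百六十 (Chinese numeral) → 7×100 + 6×10 = 760 (decimal)
Compute 9659 + 760 = 10419
Convert 10419 (decimal) → 10419 = 2×4096 + 8×256 + 11×16 + 3 → 0x28B3 (hexadecimal)
0x28B3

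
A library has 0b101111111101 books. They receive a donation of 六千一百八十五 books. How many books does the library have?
Convert 0b101111111101 (binary) → 2048 + 512 + 256 + 128 + 64 + 32 + 16 + 8 + 4 + 1 = 3069 (decimal)
Convert 六千一百八十五 (Chinese numeral) → 6×1000 + 1×100 + 8×10 + 5 = 6185 (decimal)
Compute 3069 + 6185 = 9254
9254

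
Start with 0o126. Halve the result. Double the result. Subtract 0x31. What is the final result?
Convert 0o126 (octal) → 1×64 + 2×8 + 6 = 86 (decimal)
Start: 86
86 ÷ 2 = 43
43 × 2 = 86
Convert 0x31 (hexadecimal) → 3×16 + 1 = 49 (decimal)
86 - 49 = 37
37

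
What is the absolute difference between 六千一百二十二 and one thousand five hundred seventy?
Convert 六千一百二十二 (Chinese numeral) → 6×1000 + 1×100 + 2×10 + 2 = 6122 (decimal)
Convert one thousand five hundred seventy (English words) → 1×1000 + 5×100 + 70 = 1570 (decimal)
Compute |6122 - 1570| = 4552
4552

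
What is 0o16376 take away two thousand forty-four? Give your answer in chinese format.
Convert 0o16376 (octal) → 1×4096 + 6×512 + 3×64 + 7×8 + 6 = 7422 (decimal)
Convert two thousand forty-four (English words) → 2×1000 + 44 = 2044 (decimal)
Compute 7422 - 2044 = 5378
Convert 5378 (decimal) → 5378 = 5×1000 + 3×100 + 7×10 + 8 → 五千三百七十八 (Chinese numeral)
五千三百七十八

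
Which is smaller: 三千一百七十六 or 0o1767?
Convert 三千一百七十六 (Chinese numeral) → 3×1000 + 1×100 + 7×10 + 6 = 3176 (decimal)
Convert 0o1767 (octal) → 1×512 + 7×64 + 6×8 + 7 = 1015 (decimal)
Compare 3176 vs 1015: smaller = 1015
1015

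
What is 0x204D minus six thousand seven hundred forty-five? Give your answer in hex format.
Convert 0x204D (hexadecimal) → 2×4096 + 4×16 + 13 = 8269 (decimal)
Convert six thousand seven hundred forty-five (English words) → 6×1000 + 7×100 + 45 = 6745 (decimal)
Compute 8269 - 6745 = 1524
Convert 1524 (decimal) → 1524 = 5×256 + 15×16 + 4 → 0x5F4 (hexadecimal)
0x5F4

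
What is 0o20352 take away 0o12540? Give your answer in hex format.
Convert 0o20352 (octal) → 2×4096 + 3×64 + 5×8 + 2 = 8426 (decimal)
Convert 0o12540 (octal) → 1×4096 + 2×512 + 5×64 + 4×8 = 5472 (decimal)
Compute 8426 - 5472 = 2954
Convert 2954 (decimal) → 2954 = 11×256 + 8×16 + 10 → 0xB8A (hexadecimal)
0xB8A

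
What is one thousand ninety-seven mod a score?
Convert one thousand ninety-seven (English words) → 1×1000 + 97 = 1097 (decimal)
Convert a score (colloquial) → 20 (decimal)
Compute 1097 mod 20 = 17
17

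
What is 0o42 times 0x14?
Convert 0o42 (octal) → 4×8 + 2 = 34 (decimal)
Convert 0x14 (hexadecimal) → 1×16 + 4 = 20 (decimal)
Compute 34 × 20 = 680
680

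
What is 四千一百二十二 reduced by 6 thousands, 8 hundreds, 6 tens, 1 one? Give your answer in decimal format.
Convert 四千一百二十二 (Chinese numeral) → 4×1000 + 1×100 + 2×10 + 2 = 4122 (decimal)
Convert 6 thousands, 8 hundreds, 6 tens, 1 one (place-value notation) → 6×1000 + 8×100 + 6×10 + 1 = 6861 (decimal)
Compute 4122 - 6861 = -2739
-2739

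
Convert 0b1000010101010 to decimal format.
Convert 0b1000010101010 (binary) → 4096 + 128 + 32 + 8 + 2 = 4266 (decimal)
4266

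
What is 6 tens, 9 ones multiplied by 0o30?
Convert 6 tens, 9 ones (place-value notation) → 6×10 + 9 = 69 (decimal)
Convert 0o30 (octal) → 3×8 = 24 (decimal)
Compute 69 × 24 = 1656
1656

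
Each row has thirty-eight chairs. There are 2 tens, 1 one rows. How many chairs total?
Convert thirty-eight (English words) → 38 (decimal)
Convert 2 tens, 1 one (place-value notation) → 2×10 + 1 = 21 (decimal)
Compute 38 × 21 = 798
798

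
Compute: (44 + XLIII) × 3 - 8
Convert XLIII (Roman numeral) → 40 + 1 + 1 + 1 = 43 (decimal)
Expression in decimal: (44 + 43) × 3 - 8
Parentheses first: 44 + 43 = 87
Multiply: 87 × 3 = 261
Subtract: 261 - 8 = 253
253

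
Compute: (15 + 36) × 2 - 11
Parentheses first: 15 + 36 = 51
Multiply: 51 × 2 = 102
Subtract: 102 - 11 = 91
91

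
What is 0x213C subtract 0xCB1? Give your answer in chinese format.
Convert 0x213C (hexadecimal) → 2×4096 + 1×256 + 3×16 + 12 = 8508 (decimal)
Convert 0xCB1 (hexadecimal) → 12×256 + 11×16 + 1 = 3249 (decimal)
Compute 8508 - 3249 = 5259
Convert 5259 (decimal) → 5259 = 5×1000 + 2×100 + 5×10 + 9 → 五千二百五十九 (Chinese numeral)
五千二百五十九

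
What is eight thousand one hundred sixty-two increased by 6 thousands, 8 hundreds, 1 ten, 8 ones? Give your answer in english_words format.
Convert eight thousand one hundred sixty-two (English words) → 8×1000 + 1×100 + 62 = 8162 (decimal)
Convert 6 thousands, 8 hundreds, 1 ten, 8 ones (place-value notation) → 6×1000 + 8×100 + 1×10 + 8 = 6818 (decimal)
Compute 8162 + 6818 = 14980
Convert 14980 (decimal) → 14980 = 14×1000 + 9×100 + 80 → fourteen thousand nine hundred eighty (English words)
fourteen thousand nine hundred eighty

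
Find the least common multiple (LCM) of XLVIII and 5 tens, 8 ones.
Convert XLVIII (Roman numeral) → 40 + 5 + 1 + 1 + 1 = 48 (decimal)
Convert 5 tens, 8 ones (place-value notation) → 5×10 + 8 = 58 (decimal)
Compute lcm(48, 58) = 1392
1392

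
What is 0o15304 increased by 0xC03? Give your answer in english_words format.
Convert 0o15304 (octal) → 1×4096 + 5×512 + 3×64 + 4 = 6852 (decimal)
Convert 0xC03 (hexadecimal) → 12×256 + 3 = 3075 (decimal)
Compute 6852 + 3075 = 9927
Convert 9927 (decimal) → 9927 = 9×1000 + 9×100 + 27 → nine thousand nine hundred twenty-seven (English words)
nine thousand nine hundred twenty-seven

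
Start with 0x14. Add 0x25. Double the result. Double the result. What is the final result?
Convert 0x14 (hexadecimal) → 1×16 + 4 = 20 (decimal)
Start: 20
Convert 0x25 (hexadecimal) → 2×16 + 5 = 37 (decimal)
20 + 37 = 57
57 × 2 = 114
114 × 2 = 228
228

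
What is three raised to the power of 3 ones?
Convert three (English words) → 3 (decimal)
Convert 3 ones (place-value notation) → 3 (decimal)
Compute 3 ^ 3 = 27
27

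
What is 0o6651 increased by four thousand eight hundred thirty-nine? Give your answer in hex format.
Convert 0o6651 (octal) → 6×512 + 6×64 + 5×8 + 1 = 3497 (decimal)
Convert four thousand eight hundred thirty-nine (English words) → 4×1000 + 8×100 + 39 = 4839 (decimal)
Compute 3497 + 4839 = 8336
Convert 8336 (decimal) → 8336 = 2×4096 + 9×16 → 0x2090 (hexadecimal)
0x2090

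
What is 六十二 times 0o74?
Convert 六十二 (Chinese numeral) → 6×10 + 2 = 62 (decimal)
Convert 0o74 (octal) → 7×8 + 4 = 60 (decimal)
Compute 62 × 60 = 3720
3720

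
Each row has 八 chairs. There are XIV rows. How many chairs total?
Convert 八 (Chinese numeral) → 8 (decimal)
Convert XIV (Roman numeral) → 10 + 4 = 14 (decimal)
Compute 8 × 14 = 112
112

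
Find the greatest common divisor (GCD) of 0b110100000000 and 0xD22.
Convert 0b110100000000 (binary) → 2048 + 1024 + 256 = 3328 (decimal)
Convert 0xD22 (hexadecimal) → 13×256 + 2×16 + 2 = 3362 (decimal)
Compute gcd(3328, 3362) = 2
2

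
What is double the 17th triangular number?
The 17th triangular number = 17×18/2 = 153
Compute 153 × 2 = 306
306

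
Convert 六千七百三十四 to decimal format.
Convert 六千七百三十四 (Chinese numeral) → 6×1000 + 7×100 + 3×10 + 4 = 6734 (decimal)
6734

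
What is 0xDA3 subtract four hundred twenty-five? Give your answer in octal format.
Convert 0xDA3 (hexadecimal) → 13×256 + 10×16 + 3 = 3491 (decimal)
Convert four hundred twenty-five (English words) → 4×100 + 25 = 425 (decimal)
Compute 3491 - 425 = 3066
Convert 3066 (decimal) → 3066 = 5×512 + 7×64 + 7×8 + 2 → 0o5772 (octal)
0o5772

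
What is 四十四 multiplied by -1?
Convert 四十四 (Chinese numeral) → 4×10 + 4 = 44 (decimal)
Compute 44 × -1 = -44
-44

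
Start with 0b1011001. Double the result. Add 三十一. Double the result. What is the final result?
Convert 0b1011001 (binary) → 64 + 16 + 8 + 1 = 89 (decimal)
Start: 89
89 × 2 = 178
Convert 三十一 (Chinese numeral) → 3×10 + 1 = 31 (decimal)
178 + 31 = 209
209 × 2 = 418
418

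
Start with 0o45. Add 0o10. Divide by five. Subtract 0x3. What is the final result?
Convert 0o45 (octal) → 4×8 + 5 = 37 (decimal)
Start: 37
Convert 0o10 (octal) → 1×8 = 8 (decimal)
37 + 8 = 45
Convert five (English words) → 5 (decimal)
45 ÷ 5 = 9
Convert 0x3 (hexadecimal) → 3 (decimal)
9 - 3 = 6
6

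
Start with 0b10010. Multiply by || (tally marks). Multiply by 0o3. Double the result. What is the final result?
Convert 0b10010 (binary) → 16 + 2 = 18 (decimal)
Start: 18
Convert || (tally marks) → 2 (decimal)
18 × 2 = 36
Convert 0o3 (octal) → 3 (decimal)
36 × 3 = 108
108 × 2 = 216
216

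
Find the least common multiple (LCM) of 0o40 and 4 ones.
Convert 0o40 (octal) → 4×8 = 32 (decimal)
Convert 4 ones (place-value notation) → 4 (decimal)
Compute lcm(32, 4) = 32
32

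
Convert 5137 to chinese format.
Convert 5137 (decimal) → 5137 = 5×1000 + 1×100 + 3×10 + 7 → 五千一百三十七 (Chinese numeral)
五千一百三十七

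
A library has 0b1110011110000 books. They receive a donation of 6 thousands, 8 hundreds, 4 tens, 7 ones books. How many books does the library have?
Convert 0b1110011110000 (binary) → 4096 + 2048 + 1024 + 128 + 64 + 32 + 16 = 7408 (decimal)
Convert 6 thousands, 8 hundreds, 4 tens, 7 ones (place-value notation) → 6×1000 + 8×100 + 4×10 + 7 = 6847 (decimal)
Compute 7408 + 6847 = 14255
14255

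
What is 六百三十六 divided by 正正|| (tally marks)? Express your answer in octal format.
Convert 六百三十六 (Chinese numeral) → 6×100 + 3×10 + 6 = 636 (decimal)
Convert 正正|| (tally marks) → 5 + 5 + 2 = 12 (decimal)
Compute 636 ÷ 12 = 53
Convert 53 (decimal) → 53 = 6×8 + 5 → 0o65 (octal)
0o65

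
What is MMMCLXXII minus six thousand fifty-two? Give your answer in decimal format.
Convert MMMCLXXII (Roman numeral) → 1000 + 1000 + 1000 + 100 + 50 + 10 + 10 + 1 + 1 = 3172 (decimal)
Convert six thousand fifty-two (English words) → 6×1000 + 52 = 6052 (decimal)
Compute 3172 - 6052 = -2880
-2880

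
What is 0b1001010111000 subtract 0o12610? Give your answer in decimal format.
Convert 0b1001010111000 (binary) → 4096 + 512 + 128 + 32 + 16 + 8 = 4792 (decimal)
Convert 0o12610 (octal) → 1×4096 + 2×512 + 6×64 + 1×8 = 5512 (decimal)
Compute 4792 - 5512 = -720
-720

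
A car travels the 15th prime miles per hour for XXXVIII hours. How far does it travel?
Convert the 15th prime (prime index) → 47 (decimal)
Convert XXXVIII (Roman numeral) → 10 + 10 + 10 + 5 + 1 + 1 + 1 = 38 (decimal)
Compute 47 × 38 = 1786
1786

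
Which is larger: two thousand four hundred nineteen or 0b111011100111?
Convert two thousand four hundred nineteen (English words) → 2×1000 + 4×100 + 19 = 2419 (decimal)
Convert 0b111011100111 (binary) → 2048 + 1024 + 512 + 128 + 64 + 32 + 4 + 2 + 1 = 3815 (decimal)
Compare 2419 vs 3815: larger = 3815
3815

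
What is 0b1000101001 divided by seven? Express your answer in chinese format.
Convert 0b1000101001 (binary) → 512 + 32 + 8 + 1 = 553 (decimal)
Convert seven (English words) → 7 (decimal)
Compute 553 ÷ 7 = 79
Convert 79 (decimal) → 79 = 7×10 + 9 → 七十九 (Chinese numeral)
七十九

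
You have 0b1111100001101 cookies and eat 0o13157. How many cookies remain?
Convert 0b1111100001101 (binary) → 4096 + 2048 + 1024 + 512 + 256 + 8 + 4 + 1 = 7949 (decimal)
Convert 0o13157 (octal) → 1×4096 + 3×512 + 1×64 + 5×8 + 7 = 5743 (decimal)
Compute 7949 - 5743 = 2206
2206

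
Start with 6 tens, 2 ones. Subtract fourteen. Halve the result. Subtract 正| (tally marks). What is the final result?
Convert 6 tens, 2 ones (place-value notation) → 6×10 + 2 = 62 (decimal)
Start: 62
Convert fourteen (English words) → 14 (decimal)
62 - 14 = 48
48 ÷ 2 = 24
Convert 正| (tally marks) → 5 + 1 = 6 (decimal)
24 - 6 = 18
18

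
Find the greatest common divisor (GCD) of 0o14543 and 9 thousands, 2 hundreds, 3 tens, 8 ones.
Convert 0o14543 (octal) → 1×4096 + 4×512 + 5×64 + 4×8 + 3 = 6499 (decimal)
Convert 9 thousands, 2 hundreds, 3 tens, 8 ones (place-value notation) → 9×1000 + 2×100 + 3×10 + 8 = 9238 (decimal)
Compute gcd(6499, 9238) = 1
1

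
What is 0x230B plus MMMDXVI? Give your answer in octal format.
Convert 0x230B (hexadecimal) → 2×4096 + 3×256 + 11 = 8971 (decimal)
Convert MMMDXVI (Roman numeral) → 1000 + 1000 + 1000 + 500 + 10 + 5 + 1 = 3516 (decimal)
Compute 8971 + 3516 = 12487
Convert 12487 (decimal) → 12487 = 3×4096 + 3×64 + 7 → 0o30307 (octal)
0o30307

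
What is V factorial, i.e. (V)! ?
Convert V (Roman numeral) → 5 (decimal)
Compute 5! = 120
120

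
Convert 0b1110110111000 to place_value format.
Convert 0b1110110111000 (binary) → 4096 + 2048 + 1024 + 256 + 128 + 32 + 16 + 8 = 7608 (decimal)
Convert 7608 (decimal) → 7608 = 7×1000 + 6×100 + 8 → 7 thousands, 6 hundreds, 8 ones (place-value notation)
7 thousands, 6 hundreds, 8 ones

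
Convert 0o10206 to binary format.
Convert 0o10206 (octal) → 1×4096 + 2×64 + 6 = 4230 (decimal)
Convert 4230 (decimal) → 4230 = 4096 + 128 + 4 + 2 → 0b1000010000110 (binary)
0b1000010000110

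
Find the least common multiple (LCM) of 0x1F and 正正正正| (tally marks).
Convert 0x1F (hexadecimal) → 1×16 + 15 = 31 (decimal)
Convert 正正正正| (tally marks) → 5 + 5 + 5 + 5 + 1 = 21 (decimal)
Compute lcm(31, 21) = 651
651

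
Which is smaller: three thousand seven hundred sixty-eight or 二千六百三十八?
Convert three thousand seven hundred sixty-eight (English words) → 3×1000 + 7×100 + 68 = 3768 (decimal)
Convert 二千六百三十八 (Chinese numeral) → 2×1000 + 6×100 + 3×10 + 8 = 2638 (decimal)
Compare 3768 vs 2638: smaller = 2638
2638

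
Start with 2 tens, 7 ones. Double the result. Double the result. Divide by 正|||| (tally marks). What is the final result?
Convert 2 tens, 7 ones (place-value notation) → 2×10 + 7 = 27 (decimal)
Start: 27
27 × 2 = 54
54 × 2 = 108
Convert 正|||| (tally marks) → 5 + 4 = 9 (decimal)
108 ÷ 9 = 12
12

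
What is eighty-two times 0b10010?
Convert eighty-two (English words) → 82 (decimal)
Convert 0b10010 (binary) → 16 + 2 = 18 (decimal)
Compute 82 × 18 = 1476
1476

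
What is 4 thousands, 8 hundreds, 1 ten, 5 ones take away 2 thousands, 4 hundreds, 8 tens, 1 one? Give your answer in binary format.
Convert 4 thousands, 8 hundreds, 1 ten, 5 ones (place-value notation) → 4×1000 + 8×100 + 1×10 + 5 = 4815 (decimal)
Convert 2 thousands, 4 hundreds, 8 tens, 1 one (place-value notation) → 2×1000 + 4×100 + 8×10 + 1 = 2481 (decimal)
Compute 4815 - 2481 = 2334
Convert 2334 (decimal) → 2334 = 2048 + 256 + 16 + 8 + 4 + 2 → 0b100100011110 (binary)
0b100100011110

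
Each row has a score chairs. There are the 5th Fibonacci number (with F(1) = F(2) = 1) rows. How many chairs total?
Convert a score (colloquial) → 20 (decimal)
Convert the 5th Fibonacci number (with F(1) = F(2) = 1) (Fibonacci index) → 1, 1, 2, 3, 5 → 5 (decimal)
Compute 20 × 5 = 100
100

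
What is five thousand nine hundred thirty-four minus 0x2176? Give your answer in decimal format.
Convert five thousand nine hundred thirty-four (English words) → 5×1000 + 9×100 + 34 = 5934 (decimal)
Convert 0x2176 (hexadecimal) → 2×4096 + 1×256 + 7×16 + 6 = 8566 (decimal)
Compute 5934 - 8566 = -2632
-2632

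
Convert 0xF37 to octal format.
Convert 0xF37 (hexadecimal) → 15×256 + 3×16 + 7 = 3895 (decimal)
Convert 3895 (decimal) → 3895 = 7×512 + 4×64 + 6×8 + 7 → 0o7467 (octal)
0o7467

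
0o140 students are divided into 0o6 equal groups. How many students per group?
Convert 0o140 (octal) → 1×64 + 4×8 = 96 (decimal)
Convert 0o6 (octal) → 6 (decimal)
Compute 96 ÷ 6 = 16
16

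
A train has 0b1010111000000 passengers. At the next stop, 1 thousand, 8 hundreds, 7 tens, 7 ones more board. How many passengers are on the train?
Convert 0b1010111000000 (binary) → 4096 + 1024 + 256 + 128 + 64 = 5568 (decimal)
Convert 1 thousand, 8 hundreds, 7 tens, 7 ones (place-value notation) → 1×1000 + 8×100 + 7×10 + 7 = 1877 (decimal)
Compute 5568 + 1877 = 7445
7445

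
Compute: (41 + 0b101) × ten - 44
Convert 0b101 (binary) → 4 + 1 = 5 (decimal)
Convert ten (English words) → 10 (decimal)
Expression in decimal: (41 + 5) × 10 - 44
Parentheses first: 41 + 5 = 46
Multiply: 46 × 10 = 460
Subtract: 460 - 44 = 416
416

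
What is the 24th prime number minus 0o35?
The 24th prime number = 89
Convert 0o35 (octal) → 3×8 + 5 = 29 (decimal)
Compute 89 - 29 = 60
60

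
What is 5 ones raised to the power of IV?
Convert 5 ones (place-value notation) → 5 (decimal)
Convert IV (Roman numeral) → 4 (decimal)
Compute 5 ^ 4 = 625
625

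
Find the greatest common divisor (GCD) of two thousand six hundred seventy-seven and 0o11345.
Convert two thousand six hundred seventy-seven (English words) → 2×1000 + 6×100 + 77 = 2677 (decimal)
Convert 0o11345 (octal) → 1×4096 + 1×512 + 3×64 + 4×8 + 5 = 4837 (decimal)
Compute gcd(2677, 4837) = 1
1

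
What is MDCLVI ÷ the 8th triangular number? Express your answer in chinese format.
Convert MDCLVI (Roman numeral) → 1000 + 500 + 100 + 50 + 5 + 1 = 1656 (decimal)
Convert the 8th triangular number (triangular index) → 8×9/2 = 36 (decimal)
Compute 1656 ÷ 36 = 46
Convert 46 (decimal) → 46 = 4×10 + 6 → 四十六 (Chinese numeral)
四十六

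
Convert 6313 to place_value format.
Convert 6313 (decimal) → 6313 = 6×1000 + 3×100 + 1×10 + 3 → 6 thousands, 3 hundreds, 1 ten, 3 ones (place-value notation)
6 thousands, 3 hundreds, 1 ten, 3 ones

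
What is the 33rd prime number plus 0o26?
The 33rd prime number = 137
Convert 0o26 (octal) → 2×8 + 6 = 22 (decimal)
Compute 137 + 22 = 159
159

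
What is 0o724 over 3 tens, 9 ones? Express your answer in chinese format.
Convert 0o724 (octal) → 7×64 + 2×8 + 4 = 468 (decimal)
Convert 3 tens, 9 ones (place-value notation) → 3×10 + 9 = 39 (decimal)
Compute 468 ÷ 39 = 12
Convert 12 (decimal) → 12 = 1×10 + 2 → 十二 (Chinese numeral)
十二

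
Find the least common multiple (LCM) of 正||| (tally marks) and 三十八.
Convert 正||| (tally marks) → 5 + 3 = 8 (decimal)
Convert 三十八 (Chinese numeral) → 3×10 + 8 = 38 (decimal)
Compute lcm(8, 38) = 152
152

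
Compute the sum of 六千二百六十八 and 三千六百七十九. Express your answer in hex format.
Convert 六千二百六十八 (Chinese numeral) → 6×1000 + 2×100 + 6×10 + 8 = 6268 (decimal)
Convert 三千六百七十九 (Chinese numeral) → 3×1000 + 6×100 + 7×10 + 9 = 3679 (decimal)
Compute 6268 + 3679 = 9947
Convert 9947 (decimal) → 9947 = 2×4096 + 6×256 + 13×16 + 11 → 0x26DB (hexadecimal)
0x26DB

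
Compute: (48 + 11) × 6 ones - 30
Convert 6 ones (place-value notation) → 6 (decimal)
Expression in decimal: (48 + 11) × 6 - 30
Parentheses first: 48 + 11 = 59
Multiply: 59 × 6 = 354
Subtract: 354 - 30 = 324
324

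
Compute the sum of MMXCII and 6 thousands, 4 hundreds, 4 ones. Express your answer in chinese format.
Convert MMXCII (Roman numeral) → 1000 + 1000 + 90 + 1 + 1 = 2092 (decimal)
Convert 6 thousands, 4 hundreds, 4 ones (place-value notation) → 6×1000 + 4×100 + 4 = 6404 (decimal)
Compute 2092 + 6404 = 8496
Convert 8496 (decimal) → 8496 = 8×1000 + 4×100 + 9×10 + 6 → 八千四百九十六 (Chinese numeral)
八千四百九十六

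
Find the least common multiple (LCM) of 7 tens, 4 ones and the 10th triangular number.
Convert 7 tens, 4 ones (place-value notation) → 7×10 + 4 = 74 (decimal)
Convert the 10th triangular number (triangular index) → 10×11/2 = 55 (decimal)
Compute lcm(74, 55) = 4070
4070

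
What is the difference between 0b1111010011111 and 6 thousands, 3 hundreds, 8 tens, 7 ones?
Convert 0b1111010011111 (binary) → 4096 + 2048 + 1024 + 512 + 128 + 16 + 8 + 4 + 2 + 1 = 7839 (decimal)
Convert 6 thousands, 3 hundreds, 8 tens, 7 ones (place-value notation) → 6×1000 + 3×100 + 8×10 + 7 = 6387 (decimal)
Difference: |7839 - 6387| = 1452
1452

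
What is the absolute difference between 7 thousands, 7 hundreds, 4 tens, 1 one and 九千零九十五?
Convert 7 thousands, 7 hundreds, 4 tens, 1 one (place-value notation) → 7×1000 + 7×100 + 4×10 + 1 = 7741 (decimal)
Convert 九千零九十五 (Chinese numeral) → 9×1000 + 9×10 + 5 = 9095 (decimal)
Compute |7741 - 9095| = 1354
1354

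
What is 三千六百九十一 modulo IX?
Convert 三千六百九十一 (Chinese numeral) → 3×1000 + 6×100 + 9×10 + 1 = 3691 (decimal)
Convert IX (Roman numeral) → 9 (decimal)
Compute 3691 mod 9 = 1
1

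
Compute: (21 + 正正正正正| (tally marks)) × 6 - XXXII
Convert 正正正正正| (tally marks) → 5 + 5 + 5 + 5 + 5 + 1 = 26 (decimal)
Convert XXXII (Roman numeral) → 10 + 10 + 10 + 1 + 1 = 32 (decimal)
Expression in decimal: (21 + 26) × 6 - 32
Parentheses first: 21 + 26 = 47
Multiply: 47 × 6 = 282
Subtract: 282 - 32 = 250
250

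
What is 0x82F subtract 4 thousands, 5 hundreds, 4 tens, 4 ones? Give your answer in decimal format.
Convert 0x82F (hexadecimal) → 8×256 + 2×16 + 15 = 2095 (decimal)
Convert 4 thousands, 5 hundreds, 4 tens, 4 ones (place-value notation) → 4×1000 + 5×100 + 4×10 + 4 = 4544 (decimal)
Compute 2095 - 4544 = -2449
-2449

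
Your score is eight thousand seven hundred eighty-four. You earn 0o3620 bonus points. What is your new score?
Convert eight thousand seven hundred eighty-four (English words) → 8×1000 + 7×100 + 84 = 8784 (decimal)
Convert 0o3620 (octal) → 3×512 + 6×64 + 2×8 = 1936 (decimal)
Compute 8784 + 1936 = 10720
10720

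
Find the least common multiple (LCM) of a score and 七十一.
Convert a score (colloquial) → 20 (decimal)
Convert 七十一 (Chinese numeral) → 7×10 + 1 = 71 (decimal)
Compute lcm(20, 71) = 1420
1420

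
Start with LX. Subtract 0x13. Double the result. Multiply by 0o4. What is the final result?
Convert LX (Roman numeral) → 50 + 10 = 60 (decimal)
Start: 60
Convert 0x13 (hexadecimal) → 1×16 + 3 = 19 (decimal)
60 - 19 = 41
41 × 2 = 82
Convert 0o4 (octal) → 4 (decimal)
82 × 4 = 328
328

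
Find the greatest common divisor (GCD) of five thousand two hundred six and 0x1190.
Convert five thousand two hundred six (English words) → 5×1000 + 2×100 + 6 = 5206 (decimal)
Convert 0x1190 (hexadecimal) → 1×4096 + 1×256 + 9×16 = 4496 (decimal)
Compute gcd(5206, 4496) = 2
2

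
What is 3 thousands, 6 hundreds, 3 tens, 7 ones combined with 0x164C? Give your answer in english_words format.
Convert 3 thousands, 6 hundreds, 3 tens, 7 ones (place-value notation) → 3×1000 + 6×100 + 3×10 + 7 = 3637 (decimal)
Convert 0x164C (hexadecimal) → 1×4096 + 6×256 + 4×16 + 12 = 5708 (decimal)
Compute 3637 + 5708 = 9345
Convert 9345 (decimal) → 9345 = 9×1000 + 3×100 + 45 → nine thousand three hundred forty-five (English words)
nine thousand three hundred forty-five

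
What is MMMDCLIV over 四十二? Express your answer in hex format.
Convert MMMDCLIV (Roman numeral) → 1000 + 1000 + 1000 + 500 + 100 + 50 + 4 = 3654 (decimal)
Convert 四十二 (Chinese numeral) → 4×10 + 2 = 42 (decimal)
Compute 3654 ÷ 42 = 87
Convert 87 (decimal) → 87 = 5×16 + 7 → 0x57 (hexadecimal)
0x57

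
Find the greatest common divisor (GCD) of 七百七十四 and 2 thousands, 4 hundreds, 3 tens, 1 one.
Convert 七百七十四 (Chinese numeral) → 7×100 + 7×10 + 4 = 774 (decimal)
Convert 2 thousands, 4 hundreds, 3 tens, 1 one (place-value notation) → 2×1000 + 4×100 + 3×10 + 1 = 2431 (decimal)
Compute gcd(774, 2431) = 1
1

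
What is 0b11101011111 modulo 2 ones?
Convert 0b11101011111 (binary) → 1024 + 512 + 256 + 64 + 16 + 8 + 4 + 2 + 1 = 1887 (decimal)
Convert 2 ones (place-value notation) → 2 (decimal)
Compute 1887 mod 2 = 1
1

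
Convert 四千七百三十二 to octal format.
Convert 四千七百三十二 (Chinese numeral) → 4×1000 + 7×100 + 3×10 + 2 = 4732 (decimal)
Convert 4732 (decimal) → 4732 = 1×4096 + 1×512 + 1×64 + 7×8 + 4 → 0o11174 (octal)
0o11174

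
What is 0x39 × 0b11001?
Convert 0x39 (hexadecimal) → 3×16 + 9 = 57 (decimal)
Convert 0b11001 (binary) → 16 + 8 + 1 = 25 (decimal)
Compute 57 × 25 = 1425
1425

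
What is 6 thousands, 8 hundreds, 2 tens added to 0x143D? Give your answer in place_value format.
Convert 6 thousands, 8 hundreds, 2 tens (place-value notation) → 6×1000 + 8×100 + 2×10 = 6820 (decimal)
Convert 0x143D (hexadecimal) → 1×4096 + 4×256 + 3×16 + 13 = 5181 (decimal)
Compute 6820 + 5181 = 12001
Convert 12001 (decimal) → 12001 = 12×1000 + 1 → 12 thousands, 1 one (place-value notation)
12 thousands, 1 one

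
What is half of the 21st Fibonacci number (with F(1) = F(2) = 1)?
The 21st Fibonacci number (with F(1) = F(2) = 1) = 10946
Compute 10946 ÷ 2 = 5473
5473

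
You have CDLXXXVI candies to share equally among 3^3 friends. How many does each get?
Convert CDLXXXVI (Roman numeral) → 400 + 50 + 10 + 10 + 10 + 5 + 1 = 486 (decimal)
Convert 3^3 (power) → 27 (decimal)
Compute 486 ÷ 27 = 18
18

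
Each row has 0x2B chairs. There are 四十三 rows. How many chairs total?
Convert 0x2B (hexadecimal) → 2×16 + 11 = 43 (decimal)
Convert 四十三 (Chinese numeral) → 4×10 + 3 = 43 (decimal)
Compute 43 × 43 = 1849
1849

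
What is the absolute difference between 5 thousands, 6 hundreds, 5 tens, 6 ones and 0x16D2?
Convert 5 thousands, 6 hundreds, 5 tens, 6 ones (place-value notation) → 5×1000 + 6×100 + 5×10 + 6 = 5656 (decimal)
Convert 0x16D2 (hexadecimal) → 1×4096 + 6×256 + 13×16 + 2 = 5842 (decimal)
Compute |5656 - 5842| = 186
186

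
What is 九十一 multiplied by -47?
Convert 九十一 (Chinese numeral) → 9×10 + 1 = 91 (decimal)
Compute 91 × -47 = -4277
-4277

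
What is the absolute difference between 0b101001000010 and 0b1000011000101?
Convert 0b101001000010 (binary) → 2048 + 512 + 64 + 2 = 2626 (decimal)
Convert 0b1000011000101 (binary) → 4096 + 128 + 64 + 4 + 1 = 4293 (decimal)
Compute |2626 - 4293| = 1667
1667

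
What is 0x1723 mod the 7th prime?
Convert 0x1723 (hexadecimal) → 1×4096 + 7×256 + 2×16 + 3 = 5923 (decimal)
Convert the 7th prime (prime index) → 17 (decimal)
Compute 5923 mod 17 = 7
7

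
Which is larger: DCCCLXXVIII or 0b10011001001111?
Convert DCCCLXXVIII (Roman numeral) → 500 + 100 + 100 + 100 + 50 + 10 + 10 + 5 + 1 + 1 + 1 = 878 (decimal)
Convert 0b10011001001111 (binary) → 8192 + 1024 + 512 + 64 + 8 + 4 + 2 + 1 = 9807 (decimal)
Compare 878 vs 9807: larger = 9807
9807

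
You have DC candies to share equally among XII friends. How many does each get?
Convert DC (Roman numeral) → 500 + 100 = 600 (decimal)
Convert XII (Roman numeral) → 10 + 1 + 1 = 12 (decimal)
Compute 600 ÷ 12 = 50
50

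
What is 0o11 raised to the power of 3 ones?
Convert 0o11 (octal) → 1×8 + 1 = 9 (decimal)
Convert 3 ones (place-value notation) → 3 (decimal)
Compute 9 ^ 3 = 729
729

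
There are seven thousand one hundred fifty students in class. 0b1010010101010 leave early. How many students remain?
Convert seven thousand one hundred fifty (English words) → 7×1000 + 1×100 + 50 = 7150 (decimal)
Convert 0b1010010101010 (binary) → 4096 + 1024 + 128 + 32 + 8 + 2 = 5290 (decimal)
Compute 7150 - 5290 = 1860
1860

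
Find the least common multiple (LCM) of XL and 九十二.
Convert XL (Roman numeral) → 40 (decimal)
Convert 九十二 (Chinese numeral) → 9×10 + 2 = 92 (decimal)
Compute lcm(40, 92) = 920
920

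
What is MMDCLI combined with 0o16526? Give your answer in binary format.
Convert MMDCLI (Roman numeral) → 1000 + 1000 + 500 + 100 + 50 + 1 = 2651 (decimal)
Convert 0o16526 (octal) → 1×4096 + 6×512 + 5×64 + 2×8 + 6 = 7510 (decimal)
Compute 2651 + 7510 = 10161
Convert 10161 (decimal) → 10161 = 8192 + 1024 + 512 + 256 + 128 + 32 + 16 + 1 → 0b10011110110001 (binary)
0b10011110110001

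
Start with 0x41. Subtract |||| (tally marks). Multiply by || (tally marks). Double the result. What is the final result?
Convert 0x41 (hexadecimal) → 4×16 + 1 = 65 (decimal)
Start: 65
Convert |||| (tally marks) → 4 (decimal)
65 - 4 = 61
Convert || (tally marks) → 2 (decimal)
61 × 2 = 122
122 × 2 = 244
244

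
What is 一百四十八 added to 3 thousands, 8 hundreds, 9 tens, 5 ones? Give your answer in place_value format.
Convert 一百四十八 (Chinese numeral) → 1×100 + 4×10 + 8 = 148 (decimal)
Convert 3 thousands, 8 hundreds, 9 tens, 5 ones (place-value notation) → 3×1000 + 8×100 + 9×10 + 5 = 3895 (decimal)
Compute 148 + 3895 = 4043
Convert 4043 (decimal) → 4043 = 4×1000 + 4×10 + 3 → 4 thousands, 4 tens, 3 ones (place-value notation)
4 thousands, 4 tens, 3 ones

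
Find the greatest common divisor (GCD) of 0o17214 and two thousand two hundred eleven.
Convert 0o17214 (octal) → 1×4096 + 7×512 + 2×64 + 1×8 + 4 = 7820 (decimal)
Convert two thousand two hundred eleven (English words) → 2×1000 + 2×100 + 11 = 2211 (decimal)
Compute gcd(7820, 2211) = 1
1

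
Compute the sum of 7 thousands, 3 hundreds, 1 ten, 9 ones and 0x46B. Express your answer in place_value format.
Convert 7 thousands, 3 hundreds, 1 ten, 9 ones (place-value notation) → 7×1000 + 3×100 + 1×10 + 9 = 7319 (decimal)
Convert 0x46B (hexadecimal) → 4×256 + 6×16 + 11 = 1131 (decimal)
Compute 7319 + 1131 = 8450
Convert 8450 (decimal) → 8450 = 8×1000 + 4×100 + 5×10 → 8 thousands, 4 hundreds, 5 tens (place-value notation)
8 thousands, 4 hundreds, 5 tens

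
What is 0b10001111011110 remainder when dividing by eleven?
Convert 0b10001111011110 (binary) → 8192 + 512 + 256 + 128 + 64 + 16 + 8 + 4 + 2 = 9182 (decimal)
Convert eleven (English words) → 11 (decimal)
Compute 9182 mod 11 = 8
8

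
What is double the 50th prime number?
The 50th prime number = 229
Compute 229 × 2 = 458
458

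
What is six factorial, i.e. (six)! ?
Convert six (English words) → 6 (decimal)
Compute 6! = 720
720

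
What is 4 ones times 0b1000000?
Convert 4 ones (place-value notation) → 4 (decimal)
Convert 0b1000000 (binary) → 64 (decimal)
Compute 4 × 64 = 256
256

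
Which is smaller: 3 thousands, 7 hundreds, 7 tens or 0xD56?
Convert 3 thousands, 7 hundreds, 7 tens (place-value notation) → 3×1000 + 7×100 + 7×10 = 3770 (decimal)
Convert 0xD56 (hexadecimal) → 13×256 + 5×16 + 6 = 3414 (decimal)
Compare 3770 vs 3414: smaller = 3414
3414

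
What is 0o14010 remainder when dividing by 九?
Convert 0o14010 (octal) → 1×4096 + 4×512 + 1×8 = 6152 (decimal)
Convert 九 (Chinese numeral) → 9 (decimal)
Compute 6152 mod 9 = 5
5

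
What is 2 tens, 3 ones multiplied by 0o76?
Convert 2 tens, 3 ones (place-value notation) → 2×10 + 3 = 23 (decimal)
Convert 0o76 (octal) → 7×8 + 6 = 62 (decimal)
Compute 23 × 62 = 1426
1426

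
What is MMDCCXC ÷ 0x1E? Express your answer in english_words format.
Convert MMDCCXC (Roman numeral) → 1000 + 1000 + 500 + 100 + 100 + 90 = 2790 (decimal)
Convert 0x1E (hexadecimal) → 1×16 + 14 = 30 (decimal)
Compute 2790 ÷ 30 = 93
Convert 93 (decimal) → ninety-three (English words)
ninety-three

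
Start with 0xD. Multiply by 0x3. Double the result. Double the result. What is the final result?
Convert 0xD (hexadecimal) → 13 (decimal)
Start: 13
Convert 0x3 (hexadecimal) → 3 (decimal)
13 × 3 = 39
39 × 2 = 78
78 × 2 = 156
156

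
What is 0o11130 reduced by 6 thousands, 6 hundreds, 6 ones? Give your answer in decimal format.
Convert 0o11130 (octal) → 1×4096 + 1×512 + 1×64 + 3×8 = 4696 (decimal)
Convert 6 thousands, 6 hundreds, 6 ones (place-value notation) → 6×1000 + 6×100 + 6 = 6606 (decimal)
Compute 4696 - 6606 = -1910
-1910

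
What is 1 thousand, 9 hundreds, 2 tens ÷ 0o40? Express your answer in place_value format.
Convert 1 thousand, 9 hundreds, 2 tens (place-value notation) → 1×1000 + 9×100 + 2×10 = 1920 (decimal)
Convert 0o40 (octal) → 4×8 = 32 (decimal)
Compute 1920 ÷ 32 = 60
Convert 60 (decimal) → 60 = 6×10 → 6 tens (place-value notation)
6 tens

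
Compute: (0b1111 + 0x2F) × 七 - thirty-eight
Convert 0b1111 (binary) → 8 + 4 + 2 + 1 = 15 (decimal)
Convert 0x2F (hexadecimal) → 2×16 + 15 = 47 (decimal)
Convert 七 (Chinese numeral) → 7 (decimal)
Convert thirty-eight (English words) → 38 (decimal)
Expression in decimal: (15 + 47) × 7 - 38
Parentheses first: 15 + 47 = 62
Multiply: 62 × 7 = 434
Subtract: 434 - 38 = 396
396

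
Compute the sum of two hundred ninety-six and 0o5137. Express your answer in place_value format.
Convert two hundred ninety-six (English words) → 2×100 + 96 = 296 (decimal)
Convert 0o5137 (octal) → 5×512 + 1×64 + 3×8 + 7 = 2655 (decimal)
Compute 296 + 2655 = 2951
Convert 2951 (decimal) → 2951 = 2×1000 + 9×100 + 5×10 + 1 → 2 thousands, 9 hundreds, 5 tens, 1 one (place-value notation)
2 thousands, 9 hundreds, 5 tens, 1 one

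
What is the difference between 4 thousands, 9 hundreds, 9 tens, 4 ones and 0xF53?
Convert 4 thousands, 9 hundreds, 9 tens, 4 ones (place-value notation) → 4×1000 + 9×100 + 9×10 + 4 = 4994 (decimal)
Convert 0xF53 (hexadecimal) → 15×256 + 5×16 + 3 = 3923 (decimal)
Difference: |4994 - 3923| = 1071
1071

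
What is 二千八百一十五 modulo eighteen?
Convert 二千八百一十五 (Chinese numeral) → 2×1000 + 8×100 + 1×10 + 5 = 2815 (decimal)
Convert eighteen (English words) → 18 (decimal)
Compute 2815 mod 18 = 7
7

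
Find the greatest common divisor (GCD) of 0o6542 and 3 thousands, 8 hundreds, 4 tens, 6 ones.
Convert 0o6542 (octal) → 6×512 + 5×64 + 4×8 + 2 = 3426 (decimal)
Convert 3 thousands, 8 hundreds, 4 tens, 6 ones (place-value notation) → 3×1000 + 8×100 + 4×10 + 6 = 3846 (decimal)
Compute gcd(3426, 3846) = 6
6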